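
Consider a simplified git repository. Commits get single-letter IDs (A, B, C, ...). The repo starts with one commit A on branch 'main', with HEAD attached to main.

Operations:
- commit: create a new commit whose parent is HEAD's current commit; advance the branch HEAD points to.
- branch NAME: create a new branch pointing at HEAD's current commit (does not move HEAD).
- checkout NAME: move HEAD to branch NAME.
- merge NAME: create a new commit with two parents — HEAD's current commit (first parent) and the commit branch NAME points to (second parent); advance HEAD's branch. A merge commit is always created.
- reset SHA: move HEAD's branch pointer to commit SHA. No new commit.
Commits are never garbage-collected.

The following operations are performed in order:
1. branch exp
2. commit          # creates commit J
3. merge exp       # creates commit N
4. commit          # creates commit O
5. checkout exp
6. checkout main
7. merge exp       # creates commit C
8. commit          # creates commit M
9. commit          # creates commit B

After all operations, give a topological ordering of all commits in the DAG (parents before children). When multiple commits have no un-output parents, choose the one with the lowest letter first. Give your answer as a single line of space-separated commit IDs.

Answer: A J N O C M B

Derivation:
After op 1 (branch): HEAD=main@A [exp=A main=A]
After op 2 (commit): HEAD=main@J [exp=A main=J]
After op 3 (merge): HEAD=main@N [exp=A main=N]
After op 4 (commit): HEAD=main@O [exp=A main=O]
After op 5 (checkout): HEAD=exp@A [exp=A main=O]
After op 6 (checkout): HEAD=main@O [exp=A main=O]
After op 7 (merge): HEAD=main@C [exp=A main=C]
After op 8 (commit): HEAD=main@M [exp=A main=M]
After op 9 (commit): HEAD=main@B [exp=A main=B]
commit A: parents=[]
commit B: parents=['M']
commit C: parents=['O', 'A']
commit J: parents=['A']
commit M: parents=['C']
commit N: parents=['J', 'A']
commit O: parents=['N']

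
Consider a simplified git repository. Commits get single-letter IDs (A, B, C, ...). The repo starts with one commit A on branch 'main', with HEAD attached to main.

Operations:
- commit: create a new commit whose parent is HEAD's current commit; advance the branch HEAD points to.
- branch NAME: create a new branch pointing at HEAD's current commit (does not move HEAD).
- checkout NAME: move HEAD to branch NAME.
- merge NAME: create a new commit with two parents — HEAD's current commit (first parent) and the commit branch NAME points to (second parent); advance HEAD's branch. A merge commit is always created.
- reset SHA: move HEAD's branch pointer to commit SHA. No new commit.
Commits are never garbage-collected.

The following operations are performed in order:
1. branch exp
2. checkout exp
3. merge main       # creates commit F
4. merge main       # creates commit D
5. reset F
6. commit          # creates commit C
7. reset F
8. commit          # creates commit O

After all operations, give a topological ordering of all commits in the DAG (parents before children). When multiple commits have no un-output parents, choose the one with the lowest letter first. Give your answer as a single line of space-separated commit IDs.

Answer: A F C D O

Derivation:
After op 1 (branch): HEAD=main@A [exp=A main=A]
After op 2 (checkout): HEAD=exp@A [exp=A main=A]
After op 3 (merge): HEAD=exp@F [exp=F main=A]
After op 4 (merge): HEAD=exp@D [exp=D main=A]
After op 5 (reset): HEAD=exp@F [exp=F main=A]
After op 6 (commit): HEAD=exp@C [exp=C main=A]
After op 7 (reset): HEAD=exp@F [exp=F main=A]
After op 8 (commit): HEAD=exp@O [exp=O main=A]
commit A: parents=[]
commit C: parents=['F']
commit D: parents=['F', 'A']
commit F: parents=['A', 'A']
commit O: parents=['F']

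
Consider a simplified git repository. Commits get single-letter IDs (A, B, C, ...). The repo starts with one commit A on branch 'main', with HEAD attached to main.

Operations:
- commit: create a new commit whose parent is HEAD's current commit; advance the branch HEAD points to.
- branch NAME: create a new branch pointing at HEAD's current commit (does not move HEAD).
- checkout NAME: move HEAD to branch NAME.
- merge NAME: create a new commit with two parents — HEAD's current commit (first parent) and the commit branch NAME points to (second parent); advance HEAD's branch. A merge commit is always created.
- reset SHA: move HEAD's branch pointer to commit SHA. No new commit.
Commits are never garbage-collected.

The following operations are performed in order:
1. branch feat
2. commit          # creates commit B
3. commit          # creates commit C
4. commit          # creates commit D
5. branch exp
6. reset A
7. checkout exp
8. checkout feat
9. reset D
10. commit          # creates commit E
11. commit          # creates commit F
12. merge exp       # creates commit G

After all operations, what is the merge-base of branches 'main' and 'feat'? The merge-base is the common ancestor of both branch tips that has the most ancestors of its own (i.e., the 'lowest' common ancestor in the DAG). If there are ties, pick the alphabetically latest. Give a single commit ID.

After op 1 (branch): HEAD=main@A [feat=A main=A]
After op 2 (commit): HEAD=main@B [feat=A main=B]
After op 3 (commit): HEAD=main@C [feat=A main=C]
After op 4 (commit): HEAD=main@D [feat=A main=D]
After op 5 (branch): HEAD=main@D [exp=D feat=A main=D]
After op 6 (reset): HEAD=main@A [exp=D feat=A main=A]
After op 7 (checkout): HEAD=exp@D [exp=D feat=A main=A]
After op 8 (checkout): HEAD=feat@A [exp=D feat=A main=A]
After op 9 (reset): HEAD=feat@D [exp=D feat=D main=A]
After op 10 (commit): HEAD=feat@E [exp=D feat=E main=A]
After op 11 (commit): HEAD=feat@F [exp=D feat=F main=A]
After op 12 (merge): HEAD=feat@G [exp=D feat=G main=A]
ancestors(main=A): ['A']
ancestors(feat=G): ['A', 'B', 'C', 'D', 'E', 'F', 'G']
common: ['A']

Answer: A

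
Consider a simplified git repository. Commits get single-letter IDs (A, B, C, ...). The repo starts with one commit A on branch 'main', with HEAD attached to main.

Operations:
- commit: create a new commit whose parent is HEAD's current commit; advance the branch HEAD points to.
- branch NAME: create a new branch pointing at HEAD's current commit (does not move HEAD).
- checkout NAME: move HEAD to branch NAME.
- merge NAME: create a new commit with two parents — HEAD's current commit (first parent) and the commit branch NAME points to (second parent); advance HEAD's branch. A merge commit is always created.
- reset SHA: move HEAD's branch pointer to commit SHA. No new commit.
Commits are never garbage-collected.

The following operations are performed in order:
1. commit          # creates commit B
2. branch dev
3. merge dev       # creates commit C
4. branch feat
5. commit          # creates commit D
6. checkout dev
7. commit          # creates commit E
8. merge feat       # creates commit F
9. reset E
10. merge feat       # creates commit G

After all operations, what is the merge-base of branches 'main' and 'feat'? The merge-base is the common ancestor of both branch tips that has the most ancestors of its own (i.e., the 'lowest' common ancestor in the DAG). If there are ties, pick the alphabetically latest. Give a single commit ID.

After op 1 (commit): HEAD=main@B [main=B]
After op 2 (branch): HEAD=main@B [dev=B main=B]
After op 3 (merge): HEAD=main@C [dev=B main=C]
After op 4 (branch): HEAD=main@C [dev=B feat=C main=C]
After op 5 (commit): HEAD=main@D [dev=B feat=C main=D]
After op 6 (checkout): HEAD=dev@B [dev=B feat=C main=D]
After op 7 (commit): HEAD=dev@E [dev=E feat=C main=D]
After op 8 (merge): HEAD=dev@F [dev=F feat=C main=D]
After op 9 (reset): HEAD=dev@E [dev=E feat=C main=D]
After op 10 (merge): HEAD=dev@G [dev=G feat=C main=D]
ancestors(main=D): ['A', 'B', 'C', 'D']
ancestors(feat=C): ['A', 'B', 'C']
common: ['A', 'B', 'C']

Answer: C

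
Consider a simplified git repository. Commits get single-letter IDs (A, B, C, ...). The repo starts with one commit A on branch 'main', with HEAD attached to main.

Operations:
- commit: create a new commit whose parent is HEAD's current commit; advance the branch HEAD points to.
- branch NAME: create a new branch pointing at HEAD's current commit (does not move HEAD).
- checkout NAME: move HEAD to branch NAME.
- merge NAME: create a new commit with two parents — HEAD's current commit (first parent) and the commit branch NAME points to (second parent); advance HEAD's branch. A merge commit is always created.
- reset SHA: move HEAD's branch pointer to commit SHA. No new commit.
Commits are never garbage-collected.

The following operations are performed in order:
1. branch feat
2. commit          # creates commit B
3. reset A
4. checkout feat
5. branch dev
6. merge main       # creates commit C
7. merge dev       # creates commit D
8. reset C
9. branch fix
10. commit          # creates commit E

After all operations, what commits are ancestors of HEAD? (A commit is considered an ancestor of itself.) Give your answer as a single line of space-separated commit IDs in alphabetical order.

Answer: A C E

Derivation:
After op 1 (branch): HEAD=main@A [feat=A main=A]
After op 2 (commit): HEAD=main@B [feat=A main=B]
After op 3 (reset): HEAD=main@A [feat=A main=A]
After op 4 (checkout): HEAD=feat@A [feat=A main=A]
After op 5 (branch): HEAD=feat@A [dev=A feat=A main=A]
After op 6 (merge): HEAD=feat@C [dev=A feat=C main=A]
After op 7 (merge): HEAD=feat@D [dev=A feat=D main=A]
After op 8 (reset): HEAD=feat@C [dev=A feat=C main=A]
After op 9 (branch): HEAD=feat@C [dev=A feat=C fix=C main=A]
After op 10 (commit): HEAD=feat@E [dev=A feat=E fix=C main=A]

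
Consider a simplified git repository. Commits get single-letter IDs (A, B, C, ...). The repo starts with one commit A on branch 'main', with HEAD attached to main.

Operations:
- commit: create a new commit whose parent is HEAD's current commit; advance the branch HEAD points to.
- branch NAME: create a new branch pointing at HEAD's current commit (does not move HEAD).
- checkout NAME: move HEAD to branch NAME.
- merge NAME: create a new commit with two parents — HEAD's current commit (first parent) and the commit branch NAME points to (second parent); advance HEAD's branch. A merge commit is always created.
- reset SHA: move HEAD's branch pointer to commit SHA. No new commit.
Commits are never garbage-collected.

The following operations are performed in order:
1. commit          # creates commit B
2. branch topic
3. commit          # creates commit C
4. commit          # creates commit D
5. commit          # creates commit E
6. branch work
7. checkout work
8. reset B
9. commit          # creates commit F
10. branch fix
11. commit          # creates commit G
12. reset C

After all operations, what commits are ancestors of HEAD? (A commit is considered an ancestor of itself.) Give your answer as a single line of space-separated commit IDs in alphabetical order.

Answer: A B C

Derivation:
After op 1 (commit): HEAD=main@B [main=B]
After op 2 (branch): HEAD=main@B [main=B topic=B]
After op 3 (commit): HEAD=main@C [main=C topic=B]
After op 4 (commit): HEAD=main@D [main=D topic=B]
After op 5 (commit): HEAD=main@E [main=E topic=B]
After op 6 (branch): HEAD=main@E [main=E topic=B work=E]
After op 7 (checkout): HEAD=work@E [main=E topic=B work=E]
After op 8 (reset): HEAD=work@B [main=E topic=B work=B]
After op 9 (commit): HEAD=work@F [main=E topic=B work=F]
After op 10 (branch): HEAD=work@F [fix=F main=E topic=B work=F]
After op 11 (commit): HEAD=work@G [fix=F main=E topic=B work=G]
After op 12 (reset): HEAD=work@C [fix=F main=E topic=B work=C]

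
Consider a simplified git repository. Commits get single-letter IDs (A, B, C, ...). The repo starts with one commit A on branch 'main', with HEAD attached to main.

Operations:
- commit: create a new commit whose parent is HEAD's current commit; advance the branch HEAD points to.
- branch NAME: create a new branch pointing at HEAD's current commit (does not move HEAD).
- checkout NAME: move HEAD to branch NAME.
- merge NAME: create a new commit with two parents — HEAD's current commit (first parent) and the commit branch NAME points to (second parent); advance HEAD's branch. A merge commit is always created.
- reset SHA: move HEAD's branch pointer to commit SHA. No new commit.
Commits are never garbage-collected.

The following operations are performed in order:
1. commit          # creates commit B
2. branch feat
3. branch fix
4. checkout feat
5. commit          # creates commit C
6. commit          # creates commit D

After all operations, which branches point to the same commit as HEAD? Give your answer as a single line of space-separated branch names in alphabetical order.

After op 1 (commit): HEAD=main@B [main=B]
After op 2 (branch): HEAD=main@B [feat=B main=B]
After op 3 (branch): HEAD=main@B [feat=B fix=B main=B]
After op 4 (checkout): HEAD=feat@B [feat=B fix=B main=B]
After op 5 (commit): HEAD=feat@C [feat=C fix=B main=B]
After op 6 (commit): HEAD=feat@D [feat=D fix=B main=B]

Answer: feat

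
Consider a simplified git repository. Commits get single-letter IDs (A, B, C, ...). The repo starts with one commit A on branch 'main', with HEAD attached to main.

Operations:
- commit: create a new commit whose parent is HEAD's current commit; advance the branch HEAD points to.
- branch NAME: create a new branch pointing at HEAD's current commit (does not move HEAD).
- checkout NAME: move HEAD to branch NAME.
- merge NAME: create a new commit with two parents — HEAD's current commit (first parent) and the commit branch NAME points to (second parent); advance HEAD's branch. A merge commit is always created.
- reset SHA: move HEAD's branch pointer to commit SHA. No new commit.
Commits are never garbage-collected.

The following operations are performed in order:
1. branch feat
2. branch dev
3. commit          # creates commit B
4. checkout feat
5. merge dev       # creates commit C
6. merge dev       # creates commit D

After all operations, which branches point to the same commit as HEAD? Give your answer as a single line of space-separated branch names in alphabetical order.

Answer: feat

Derivation:
After op 1 (branch): HEAD=main@A [feat=A main=A]
After op 2 (branch): HEAD=main@A [dev=A feat=A main=A]
After op 3 (commit): HEAD=main@B [dev=A feat=A main=B]
After op 4 (checkout): HEAD=feat@A [dev=A feat=A main=B]
After op 5 (merge): HEAD=feat@C [dev=A feat=C main=B]
After op 6 (merge): HEAD=feat@D [dev=A feat=D main=B]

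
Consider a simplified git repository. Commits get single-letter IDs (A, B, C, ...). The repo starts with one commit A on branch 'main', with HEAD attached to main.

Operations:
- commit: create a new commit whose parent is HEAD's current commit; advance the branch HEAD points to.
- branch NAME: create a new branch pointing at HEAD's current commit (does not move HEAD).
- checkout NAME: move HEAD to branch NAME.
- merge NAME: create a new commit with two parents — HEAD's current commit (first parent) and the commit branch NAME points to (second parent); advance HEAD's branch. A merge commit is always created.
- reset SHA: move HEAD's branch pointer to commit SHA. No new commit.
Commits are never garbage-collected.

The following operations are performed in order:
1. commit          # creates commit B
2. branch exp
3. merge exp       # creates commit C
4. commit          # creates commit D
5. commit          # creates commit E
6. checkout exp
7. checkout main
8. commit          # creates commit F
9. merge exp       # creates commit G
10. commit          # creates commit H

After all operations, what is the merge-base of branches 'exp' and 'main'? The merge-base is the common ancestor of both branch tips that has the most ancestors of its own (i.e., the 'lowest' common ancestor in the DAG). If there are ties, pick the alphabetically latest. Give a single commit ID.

After op 1 (commit): HEAD=main@B [main=B]
After op 2 (branch): HEAD=main@B [exp=B main=B]
After op 3 (merge): HEAD=main@C [exp=B main=C]
After op 4 (commit): HEAD=main@D [exp=B main=D]
After op 5 (commit): HEAD=main@E [exp=B main=E]
After op 6 (checkout): HEAD=exp@B [exp=B main=E]
After op 7 (checkout): HEAD=main@E [exp=B main=E]
After op 8 (commit): HEAD=main@F [exp=B main=F]
After op 9 (merge): HEAD=main@G [exp=B main=G]
After op 10 (commit): HEAD=main@H [exp=B main=H]
ancestors(exp=B): ['A', 'B']
ancestors(main=H): ['A', 'B', 'C', 'D', 'E', 'F', 'G', 'H']
common: ['A', 'B']

Answer: B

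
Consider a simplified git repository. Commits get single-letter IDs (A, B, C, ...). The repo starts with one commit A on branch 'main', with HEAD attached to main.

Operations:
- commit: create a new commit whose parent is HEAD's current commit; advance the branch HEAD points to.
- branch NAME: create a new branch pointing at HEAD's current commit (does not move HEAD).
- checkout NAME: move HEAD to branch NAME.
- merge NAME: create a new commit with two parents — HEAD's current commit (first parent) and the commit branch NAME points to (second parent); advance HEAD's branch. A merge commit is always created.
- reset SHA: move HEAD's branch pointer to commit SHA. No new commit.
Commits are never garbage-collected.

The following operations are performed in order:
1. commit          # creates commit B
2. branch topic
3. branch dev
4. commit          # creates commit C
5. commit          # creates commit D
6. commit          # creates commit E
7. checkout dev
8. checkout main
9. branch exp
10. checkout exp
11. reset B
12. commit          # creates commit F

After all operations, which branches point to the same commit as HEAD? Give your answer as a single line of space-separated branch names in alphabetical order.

Answer: exp

Derivation:
After op 1 (commit): HEAD=main@B [main=B]
After op 2 (branch): HEAD=main@B [main=B topic=B]
After op 3 (branch): HEAD=main@B [dev=B main=B topic=B]
After op 4 (commit): HEAD=main@C [dev=B main=C topic=B]
After op 5 (commit): HEAD=main@D [dev=B main=D topic=B]
After op 6 (commit): HEAD=main@E [dev=B main=E topic=B]
After op 7 (checkout): HEAD=dev@B [dev=B main=E topic=B]
After op 8 (checkout): HEAD=main@E [dev=B main=E topic=B]
After op 9 (branch): HEAD=main@E [dev=B exp=E main=E topic=B]
After op 10 (checkout): HEAD=exp@E [dev=B exp=E main=E topic=B]
After op 11 (reset): HEAD=exp@B [dev=B exp=B main=E topic=B]
After op 12 (commit): HEAD=exp@F [dev=B exp=F main=E topic=B]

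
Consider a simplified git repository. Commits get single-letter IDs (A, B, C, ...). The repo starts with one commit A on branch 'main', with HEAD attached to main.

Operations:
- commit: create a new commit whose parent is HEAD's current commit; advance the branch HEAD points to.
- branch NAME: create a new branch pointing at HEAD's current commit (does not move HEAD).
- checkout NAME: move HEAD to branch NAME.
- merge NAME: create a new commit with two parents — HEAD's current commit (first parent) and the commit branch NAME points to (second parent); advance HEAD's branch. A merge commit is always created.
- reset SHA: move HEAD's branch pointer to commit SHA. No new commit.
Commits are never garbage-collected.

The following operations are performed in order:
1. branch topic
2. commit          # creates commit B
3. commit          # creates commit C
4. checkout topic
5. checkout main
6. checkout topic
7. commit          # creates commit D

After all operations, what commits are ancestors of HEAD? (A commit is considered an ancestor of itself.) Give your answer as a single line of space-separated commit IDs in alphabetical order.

After op 1 (branch): HEAD=main@A [main=A topic=A]
After op 2 (commit): HEAD=main@B [main=B topic=A]
After op 3 (commit): HEAD=main@C [main=C topic=A]
After op 4 (checkout): HEAD=topic@A [main=C topic=A]
After op 5 (checkout): HEAD=main@C [main=C topic=A]
After op 6 (checkout): HEAD=topic@A [main=C topic=A]
After op 7 (commit): HEAD=topic@D [main=C topic=D]

Answer: A D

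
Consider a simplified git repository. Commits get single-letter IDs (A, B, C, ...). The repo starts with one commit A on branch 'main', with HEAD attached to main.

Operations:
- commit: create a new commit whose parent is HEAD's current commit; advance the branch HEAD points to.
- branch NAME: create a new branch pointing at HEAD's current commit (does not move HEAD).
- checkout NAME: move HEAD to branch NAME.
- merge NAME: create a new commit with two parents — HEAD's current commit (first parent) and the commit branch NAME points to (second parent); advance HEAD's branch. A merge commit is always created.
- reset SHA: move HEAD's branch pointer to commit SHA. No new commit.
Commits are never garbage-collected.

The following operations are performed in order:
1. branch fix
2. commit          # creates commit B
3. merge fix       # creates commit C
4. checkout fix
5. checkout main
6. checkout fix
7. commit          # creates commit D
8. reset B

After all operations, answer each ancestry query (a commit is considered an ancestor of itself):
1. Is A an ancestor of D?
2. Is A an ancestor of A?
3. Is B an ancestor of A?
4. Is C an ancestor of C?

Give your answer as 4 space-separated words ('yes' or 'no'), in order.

After op 1 (branch): HEAD=main@A [fix=A main=A]
After op 2 (commit): HEAD=main@B [fix=A main=B]
After op 3 (merge): HEAD=main@C [fix=A main=C]
After op 4 (checkout): HEAD=fix@A [fix=A main=C]
After op 5 (checkout): HEAD=main@C [fix=A main=C]
After op 6 (checkout): HEAD=fix@A [fix=A main=C]
After op 7 (commit): HEAD=fix@D [fix=D main=C]
After op 8 (reset): HEAD=fix@B [fix=B main=C]
ancestors(D) = {A,D}; A in? yes
ancestors(A) = {A}; A in? yes
ancestors(A) = {A}; B in? no
ancestors(C) = {A,B,C}; C in? yes

Answer: yes yes no yes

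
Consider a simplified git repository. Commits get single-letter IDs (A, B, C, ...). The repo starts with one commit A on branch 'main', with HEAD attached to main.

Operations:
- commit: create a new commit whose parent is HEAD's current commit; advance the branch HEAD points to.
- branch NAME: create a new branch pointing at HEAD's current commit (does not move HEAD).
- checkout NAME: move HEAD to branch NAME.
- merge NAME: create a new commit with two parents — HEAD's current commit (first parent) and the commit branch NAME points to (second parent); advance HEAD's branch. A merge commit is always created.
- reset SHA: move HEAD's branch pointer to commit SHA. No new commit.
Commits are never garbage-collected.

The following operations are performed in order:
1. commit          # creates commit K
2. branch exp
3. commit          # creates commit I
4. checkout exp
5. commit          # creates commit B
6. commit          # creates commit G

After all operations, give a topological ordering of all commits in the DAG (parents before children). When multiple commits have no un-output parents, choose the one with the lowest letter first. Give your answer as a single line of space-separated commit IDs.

After op 1 (commit): HEAD=main@K [main=K]
After op 2 (branch): HEAD=main@K [exp=K main=K]
After op 3 (commit): HEAD=main@I [exp=K main=I]
After op 4 (checkout): HEAD=exp@K [exp=K main=I]
After op 5 (commit): HEAD=exp@B [exp=B main=I]
After op 6 (commit): HEAD=exp@G [exp=G main=I]
commit A: parents=[]
commit B: parents=['K']
commit G: parents=['B']
commit I: parents=['K']
commit K: parents=['A']

Answer: A K B G I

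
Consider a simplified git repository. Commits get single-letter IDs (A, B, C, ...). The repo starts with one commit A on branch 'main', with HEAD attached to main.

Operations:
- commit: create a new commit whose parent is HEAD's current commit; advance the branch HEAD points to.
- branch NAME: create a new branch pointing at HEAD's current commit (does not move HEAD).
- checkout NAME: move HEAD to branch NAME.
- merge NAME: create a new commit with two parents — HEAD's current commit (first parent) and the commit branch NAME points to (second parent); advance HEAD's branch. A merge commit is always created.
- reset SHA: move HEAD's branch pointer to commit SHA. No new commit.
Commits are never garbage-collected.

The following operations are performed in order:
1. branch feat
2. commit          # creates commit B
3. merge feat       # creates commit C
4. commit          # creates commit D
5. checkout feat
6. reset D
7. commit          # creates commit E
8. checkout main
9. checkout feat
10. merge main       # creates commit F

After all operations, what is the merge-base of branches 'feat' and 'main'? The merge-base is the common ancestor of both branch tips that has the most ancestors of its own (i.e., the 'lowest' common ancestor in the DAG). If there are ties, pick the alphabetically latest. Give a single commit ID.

After op 1 (branch): HEAD=main@A [feat=A main=A]
After op 2 (commit): HEAD=main@B [feat=A main=B]
After op 3 (merge): HEAD=main@C [feat=A main=C]
After op 4 (commit): HEAD=main@D [feat=A main=D]
After op 5 (checkout): HEAD=feat@A [feat=A main=D]
After op 6 (reset): HEAD=feat@D [feat=D main=D]
After op 7 (commit): HEAD=feat@E [feat=E main=D]
After op 8 (checkout): HEAD=main@D [feat=E main=D]
After op 9 (checkout): HEAD=feat@E [feat=E main=D]
After op 10 (merge): HEAD=feat@F [feat=F main=D]
ancestors(feat=F): ['A', 'B', 'C', 'D', 'E', 'F']
ancestors(main=D): ['A', 'B', 'C', 'D']
common: ['A', 'B', 'C', 'D']

Answer: D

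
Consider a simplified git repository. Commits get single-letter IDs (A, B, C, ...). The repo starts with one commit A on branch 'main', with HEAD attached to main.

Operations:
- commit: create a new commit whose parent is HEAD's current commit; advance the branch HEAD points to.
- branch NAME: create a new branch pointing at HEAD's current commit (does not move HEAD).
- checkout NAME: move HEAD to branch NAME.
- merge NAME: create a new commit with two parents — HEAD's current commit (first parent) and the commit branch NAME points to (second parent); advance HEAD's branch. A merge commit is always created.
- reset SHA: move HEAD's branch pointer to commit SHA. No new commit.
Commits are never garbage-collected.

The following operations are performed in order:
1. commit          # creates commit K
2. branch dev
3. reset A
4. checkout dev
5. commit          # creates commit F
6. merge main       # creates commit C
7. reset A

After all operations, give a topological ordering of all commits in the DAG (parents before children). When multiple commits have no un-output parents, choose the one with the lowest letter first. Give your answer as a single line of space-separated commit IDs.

Answer: A K F C

Derivation:
After op 1 (commit): HEAD=main@K [main=K]
After op 2 (branch): HEAD=main@K [dev=K main=K]
After op 3 (reset): HEAD=main@A [dev=K main=A]
After op 4 (checkout): HEAD=dev@K [dev=K main=A]
After op 5 (commit): HEAD=dev@F [dev=F main=A]
After op 6 (merge): HEAD=dev@C [dev=C main=A]
After op 7 (reset): HEAD=dev@A [dev=A main=A]
commit A: parents=[]
commit C: parents=['F', 'A']
commit F: parents=['K']
commit K: parents=['A']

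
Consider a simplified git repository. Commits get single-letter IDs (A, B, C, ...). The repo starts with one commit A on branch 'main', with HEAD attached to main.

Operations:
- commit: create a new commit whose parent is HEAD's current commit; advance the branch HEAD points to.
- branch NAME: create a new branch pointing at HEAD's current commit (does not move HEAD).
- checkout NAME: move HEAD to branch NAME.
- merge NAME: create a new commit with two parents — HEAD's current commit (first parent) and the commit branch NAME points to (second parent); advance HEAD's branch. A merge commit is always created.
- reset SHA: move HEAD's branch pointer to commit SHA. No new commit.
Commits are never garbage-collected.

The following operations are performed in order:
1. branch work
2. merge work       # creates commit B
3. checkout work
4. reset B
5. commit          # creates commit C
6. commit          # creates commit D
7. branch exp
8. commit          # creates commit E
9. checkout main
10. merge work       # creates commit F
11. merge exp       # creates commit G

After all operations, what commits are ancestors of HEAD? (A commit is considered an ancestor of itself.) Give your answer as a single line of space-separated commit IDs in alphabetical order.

After op 1 (branch): HEAD=main@A [main=A work=A]
After op 2 (merge): HEAD=main@B [main=B work=A]
After op 3 (checkout): HEAD=work@A [main=B work=A]
After op 4 (reset): HEAD=work@B [main=B work=B]
After op 5 (commit): HEAD=work@C [main=B work=C]
After op 6 (commit): HEAD=work@D [main=B work=D]
After op 7 (branch): HEAD=work@D [exp=D main=B work=D]
After op 8 (commit): HEAD=work@E [exp=D main=B work=E]
After op 9 (checkout): HEAD=main@B [exp=D main=B work=E]
After op 10 (merge): HEAD=main@F [exp=D main=F work=E]
After op 11 (merge): HEAD=main@G [exp=D main=G work=E]

Answer: A B C D E F G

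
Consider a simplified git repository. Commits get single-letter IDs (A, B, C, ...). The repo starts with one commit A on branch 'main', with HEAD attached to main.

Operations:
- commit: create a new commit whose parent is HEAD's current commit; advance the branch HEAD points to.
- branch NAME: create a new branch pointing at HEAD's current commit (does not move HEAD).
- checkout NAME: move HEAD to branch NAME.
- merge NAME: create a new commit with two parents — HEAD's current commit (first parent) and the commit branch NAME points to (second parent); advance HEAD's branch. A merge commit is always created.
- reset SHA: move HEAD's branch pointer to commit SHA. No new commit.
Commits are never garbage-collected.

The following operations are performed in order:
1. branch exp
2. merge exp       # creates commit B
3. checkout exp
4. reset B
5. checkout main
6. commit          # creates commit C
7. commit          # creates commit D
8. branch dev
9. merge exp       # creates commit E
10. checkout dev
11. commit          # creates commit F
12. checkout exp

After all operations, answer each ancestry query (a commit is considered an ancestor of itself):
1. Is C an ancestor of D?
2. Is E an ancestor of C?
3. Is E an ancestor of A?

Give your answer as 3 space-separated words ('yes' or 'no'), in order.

Answer: yes no no

Derivation:
After op 1 (branch): HEAD=main@A [exp=A main=A]
After op 2 (merge): HEAD=main@B [exp=A main=B]
After op 3 (checkout): HEAD=exp@A [exp=A main=B]
After op 4 (reset): HEAD=exp@B [exp=B main=B]
After op 5 (checkout): HEAD=main@B [exp=B main=B]
After op 6 (commit): HEAD=main@C [exp=B main=C]
After op 7 (commit): HEAD=main@D [exp=B main=D]
After op 8 (branch): HEAD=main@D [dev=D exp=B main=D]
After op 9 (merge): HEAD=main@E [dev=D exp=B main=E]
After op 10 (checkout): HEAD=dev@D [dev=D exp=B main=E]
After op 11 (commit): HEAD=dev@F [dev=F exp=B main=E]
After op 12 (checkout): HEAD=exp@B [dev=F exp=B main=E]
ancestors(D) = {A,B,C,D}; C in? yes
ancestors(C) = {A,B,C}; E in? no
ancestors(A) = {A}; E in? no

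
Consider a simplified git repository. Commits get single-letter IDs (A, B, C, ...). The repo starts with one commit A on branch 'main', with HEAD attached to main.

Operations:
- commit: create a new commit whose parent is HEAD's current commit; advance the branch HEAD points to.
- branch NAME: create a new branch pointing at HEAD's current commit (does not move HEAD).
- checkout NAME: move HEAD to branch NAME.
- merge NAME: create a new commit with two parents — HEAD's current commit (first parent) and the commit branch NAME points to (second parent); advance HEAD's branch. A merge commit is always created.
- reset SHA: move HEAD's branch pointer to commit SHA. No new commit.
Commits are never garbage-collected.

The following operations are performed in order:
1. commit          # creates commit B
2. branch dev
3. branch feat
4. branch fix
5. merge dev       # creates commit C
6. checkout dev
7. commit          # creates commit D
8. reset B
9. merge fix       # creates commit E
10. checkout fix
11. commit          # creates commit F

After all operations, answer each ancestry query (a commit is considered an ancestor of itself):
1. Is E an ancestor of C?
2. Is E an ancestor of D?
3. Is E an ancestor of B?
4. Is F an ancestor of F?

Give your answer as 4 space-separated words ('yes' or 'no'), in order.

Answer: no no no yes

Derivation:
After op 1 (commit): HEAD=main@B [main=B]
After op 2 (branch): HEAD=main@B [dev=B main=B]
After op 3 (branch): HEAD=main@B [dev=B feat=B main=B]
After op 4 (branch): HEAD=main@B [dev=B feat=B fix=B main=B]
After op 5 (merge): HEAD=main@C [dev=B feat=B fix=B main=C]
After op 6 (checkout): HEAD=dev@B [dev=B feat=B fix=B main=C]
After op 7 (commit): HEAD=dev@D [dev=D feat=B fix=B main=C]
After op 8 (reset): HEAD=dev@B [dev=B feat=B fix=B main=C]
After op 9 (merge): HEAD=dev@E [dev=E feat=B fix=B main=C]
After op 10 (checkout): HEAD=fix@B [dev=E feat=B fix=B main=C]
After op 11 (commit): HEAD=fix@F [dev=E feat=B fix=F main=C]
ancestors(C) = {A,B,C}; E in? no
ancestors(D) = {A,B,D}; E in? no
ancestors(B) = {A,B}; E in? no
ancestors(F) = {A,B,F}; F in? yes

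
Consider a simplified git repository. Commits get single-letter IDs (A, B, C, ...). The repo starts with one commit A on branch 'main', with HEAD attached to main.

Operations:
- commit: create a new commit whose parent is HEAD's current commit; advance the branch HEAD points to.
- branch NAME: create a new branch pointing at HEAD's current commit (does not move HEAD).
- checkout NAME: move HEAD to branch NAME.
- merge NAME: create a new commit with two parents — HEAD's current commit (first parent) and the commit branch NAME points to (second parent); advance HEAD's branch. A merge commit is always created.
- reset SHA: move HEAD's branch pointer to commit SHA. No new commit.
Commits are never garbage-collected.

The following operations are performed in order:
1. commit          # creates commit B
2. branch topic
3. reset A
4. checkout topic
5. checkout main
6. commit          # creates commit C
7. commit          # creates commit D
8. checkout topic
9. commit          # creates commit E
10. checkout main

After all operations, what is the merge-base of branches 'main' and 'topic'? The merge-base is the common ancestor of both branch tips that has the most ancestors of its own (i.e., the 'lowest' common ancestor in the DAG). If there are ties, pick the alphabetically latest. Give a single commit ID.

After op 1 (commit): HEAD=main@B [main=B]
After op 2 (branch): HEAD=main@B [main=B topic=B]
After op 3 (reset): HEAD=main@A [main=A topic=B]
After op 4 (checkout): HEAD=topic@B [main=A topic=B]
After op 5 (checkout): HEAD=main@A [main=A topic=B]
After op 6 (commit): HEAD=main@C [main=C topic=B]
After op 7 (commit): HEAD=main@D [main=D topic=B]
After op 8 (checkout): HEAD=topic@B [main=D topic=B]
After op 9 (commit): HEAD=topic@E [main=D topic=E]
After op 10 (checkout): HEAD=main@D [main=D topic=E]
ancestors(main=D): ['A', 'C', 'D']
ancestors(topic=E): ['A', 'B', 'E']
common: ['A']

Answer: A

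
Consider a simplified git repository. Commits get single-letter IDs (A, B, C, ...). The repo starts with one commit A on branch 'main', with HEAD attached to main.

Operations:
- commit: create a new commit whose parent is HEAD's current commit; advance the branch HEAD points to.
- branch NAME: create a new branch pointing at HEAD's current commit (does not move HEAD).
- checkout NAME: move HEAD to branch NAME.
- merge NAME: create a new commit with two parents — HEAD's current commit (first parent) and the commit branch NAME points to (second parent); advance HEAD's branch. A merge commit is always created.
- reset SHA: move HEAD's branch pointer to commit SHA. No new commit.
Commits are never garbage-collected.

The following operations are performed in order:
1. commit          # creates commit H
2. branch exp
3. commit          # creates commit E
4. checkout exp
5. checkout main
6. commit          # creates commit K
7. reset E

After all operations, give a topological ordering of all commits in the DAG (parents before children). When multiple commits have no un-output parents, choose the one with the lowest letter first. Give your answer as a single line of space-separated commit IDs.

After op 1 (commit): HEAD=main@H [main=H]
After op 2 (branch): HEAD=main@H [exp=H main=H]
After op 3 (commit): HEAD=main@E [exp=H main=E]
After op 4 (checkout): HEAD=exp@H [exp=H main=E]
After op 5 (checkout): HEAD=main@E [exp=H main=E]
After op 6 (commit): HEAD=main@K [exp=H main=K]
After op 7 (reset): HEAD=main@E [exp=H main=E]
commit A: parents=[]
commit E: parents=['H']
commit H: parents=['A']
commit K: parents=['E']

Answer: A H E K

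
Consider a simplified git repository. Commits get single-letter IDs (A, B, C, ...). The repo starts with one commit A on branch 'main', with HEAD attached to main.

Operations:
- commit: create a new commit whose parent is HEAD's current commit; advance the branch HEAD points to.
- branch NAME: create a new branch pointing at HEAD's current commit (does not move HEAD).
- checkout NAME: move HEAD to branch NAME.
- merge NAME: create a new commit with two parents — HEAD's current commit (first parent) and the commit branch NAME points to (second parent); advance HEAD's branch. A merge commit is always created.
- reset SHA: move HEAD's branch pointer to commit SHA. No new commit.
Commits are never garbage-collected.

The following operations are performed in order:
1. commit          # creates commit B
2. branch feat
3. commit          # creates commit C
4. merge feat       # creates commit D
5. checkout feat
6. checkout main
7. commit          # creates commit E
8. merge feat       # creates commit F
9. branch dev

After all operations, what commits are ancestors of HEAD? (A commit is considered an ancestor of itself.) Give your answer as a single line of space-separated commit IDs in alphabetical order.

Answer: A B C D E F

Derivation:
After op 1 (commit): HEAD=main@B [main=B]
After op 2 (branch): HEAD=main@B [feat=B main=B]
After op 3 (commit): HEAD=main@C [feat=B main=C]
After op 4 (merge): HEAD=main@D [feat=B main=D]
After op 5 (checkout): HEAD=feat@B [feat=B main=D]
After op 6 (checkout): HEAD=main@D [feat=B main=D]
After op 7 (commit): HEAD=main@E [feat=B main=E]
After op 8 (merge): HEAD=main@F [feat=B main=F]
After op 9 (branch): HEAD=main@F [dev=F feat=B main=F]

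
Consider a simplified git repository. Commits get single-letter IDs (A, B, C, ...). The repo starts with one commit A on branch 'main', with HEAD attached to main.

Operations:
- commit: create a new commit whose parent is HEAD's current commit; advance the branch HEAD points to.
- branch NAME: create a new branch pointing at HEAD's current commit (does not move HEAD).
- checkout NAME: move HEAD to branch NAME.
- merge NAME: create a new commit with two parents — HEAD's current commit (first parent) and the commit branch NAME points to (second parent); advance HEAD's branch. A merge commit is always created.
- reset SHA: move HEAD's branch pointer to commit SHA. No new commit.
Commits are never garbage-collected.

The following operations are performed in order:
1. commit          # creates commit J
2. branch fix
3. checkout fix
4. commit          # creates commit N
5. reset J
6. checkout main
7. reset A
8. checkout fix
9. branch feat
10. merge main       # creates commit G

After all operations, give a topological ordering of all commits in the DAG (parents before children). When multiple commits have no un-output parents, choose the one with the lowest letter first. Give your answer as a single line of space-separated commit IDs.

Answer: A J G N

Derivation:
After op 1 (commit): HEAD=main@J [main=J]
After op 2 (branch): HEAD=main@J [fix=J main=J]
After op 3 (checkout): HEAD=fix@J [fix=J main=J]
After op 4 (commit): HEAD=fix@N [fix=N main=J]
After op 5 (reset): HEAD=fix@J [fix=J main=J]
After op 6 (checkout): HEAD=main@J [fix=J main=J]
After op 7 (reset): HEAD=main@A [fix=J main=A]
After op 8 (checkout): HEAD=fix@J [fix=J main=A]
After op 9 (branch): HEAD=fix@J [feat=J fix=J main=A]
After op 10 (merge): HEAD=fix@G [feat=J fix=G main=A]
commit A: parents=[]
commit G: parents=['J', 'A']
commit J: parents=['A']
commit N: parents=['J']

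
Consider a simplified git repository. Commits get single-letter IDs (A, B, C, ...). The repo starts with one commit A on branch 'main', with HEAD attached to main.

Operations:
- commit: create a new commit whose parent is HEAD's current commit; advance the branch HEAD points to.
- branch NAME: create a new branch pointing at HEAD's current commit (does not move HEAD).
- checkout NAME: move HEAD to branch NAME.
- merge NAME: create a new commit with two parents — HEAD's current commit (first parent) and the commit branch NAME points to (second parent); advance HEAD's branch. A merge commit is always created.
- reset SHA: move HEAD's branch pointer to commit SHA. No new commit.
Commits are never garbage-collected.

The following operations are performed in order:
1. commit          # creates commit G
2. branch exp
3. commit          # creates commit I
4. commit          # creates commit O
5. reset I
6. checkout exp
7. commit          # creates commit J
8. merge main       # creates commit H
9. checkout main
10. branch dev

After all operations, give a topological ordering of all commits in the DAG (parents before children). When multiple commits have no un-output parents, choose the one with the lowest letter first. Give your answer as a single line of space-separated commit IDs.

Answer: A G I J H O

Derivation:
After op 1 (commit): HEAD=main@G [main=G]
After op 2 (branch): HEAD=main@G [exp=G main=G]
After op 3 (commit): HEAD=main@I [exp=G main=I]
After op 4 (commit): HEAD=main@O [exp=G main=O]
After op 5 (reset): HEAD=main@I [exp=G main=I]
After op 6 (checkout): HEAD=exp@G [exp=G main=I]
After op 7 (commit): HEAD=exp@J [exp=J main=I]
After op 8 (merge): HEAD=exp@H [exp=H main=I]
After op 9 (checkout): HEAD=main@I [exp=H main=I]
After op 10 (branch): HEAD=main@I [dev=I exp=H main=I]
commit A: parents=[]
commit G: parents=['A']
commit H: parents=['J', 'I']
commit I: parents=['G']
commit J: parents=['G']
commit O: parents=['I']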